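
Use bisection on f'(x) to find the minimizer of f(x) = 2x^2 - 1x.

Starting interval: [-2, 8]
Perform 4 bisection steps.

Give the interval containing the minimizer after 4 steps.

Finding critical point of f(x) = 2x^2 - 1x using bisection on f'(x) = 4x + -1.
f'(x) = 0 when x = 1/4.
Starting interval: [-2, 8]
Step 1: mid = 3, f'(mid) = 11, new interval = [-2, 3]
Step 2: mid = 1/2, f'(mid) = 1, new interval = [-2, 1/2]
Step 3: mid = -3/4, f'(mid) = -4, new interval = [-3/4, 1/2]
Step 4: mid = -1/8, f'(mid) = -3/2, new interval = [-1/8, 1/2]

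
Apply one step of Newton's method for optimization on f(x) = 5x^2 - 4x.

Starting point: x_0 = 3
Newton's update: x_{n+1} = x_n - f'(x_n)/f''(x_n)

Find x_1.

f(x) = 5x^2 - 4x
f'(x) = 10x + (-4), f''(x) = 10
Newton step: x_1 = x_0 - f'(x_0)/f''(x_0)
f'(3) = 26
x_1 = 3 - 26/10 = 2/5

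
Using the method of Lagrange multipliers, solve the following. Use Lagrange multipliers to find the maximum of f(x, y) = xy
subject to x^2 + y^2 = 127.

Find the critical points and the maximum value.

Lagrange conditions: y = 2*lambda*x and x = 2*lambda*y
If x = 0 then y = 0, violating the constraint, so x, y != 0.
Dividing: y/x = x/y => x^2 = y^2 => y = x or y = -x
Constraint: 2x^2 = 127 => x^2 = 127/2 => x = +/-sqrt(127/2)
Critical points: (sqrt(127/2), sqrt(127/2)), (-sqrt(127/2), -sqrt(127/2)), (sqrt(127/2), -sqrt(127/2)), (-sqrt(127/2), sqrt(127/2))
  y = x:  xy = x^2 = 127/2  at (sqrt(127/2), sqrt(127/2)) and (-sqrt(127/2), -sqrt(127/2))
  y = -x: xy = -x^2 = -127/2 at (sqrt(127/2), -sqrt(127/2)) and (-sqrt(127/2), sqrt(127/2))
Maximum xy = 127/2 at (sqrt(127/2), sqrt(127/2)) and (-sqrt(127/2), -sqrt(127/2))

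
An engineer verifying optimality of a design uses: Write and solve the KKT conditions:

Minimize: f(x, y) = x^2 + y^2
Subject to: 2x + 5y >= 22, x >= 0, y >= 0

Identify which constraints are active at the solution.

KKT conditions for min x^2 + y^2 s.t. 2x + 5y >= 22, x >= 0, y >= 0:
Stationarity: 2x = mu*2 + mu_x, 2y = mu*5 + mu_y, with mu, mu_x, mu_y >= 0
Complementary slackness: mu*(2x + 5y - 22) = 0, mu_x*x = 0, mu_y*y = 0
(0, 0) is infeasible (2*0 + 5*0 < 22), so if mu = 0 stationarity would force x = mu_x/2 >= 0, y = mu_y/2 >= 0 with mu_x*x = mu_y*y = 0, i.e. x = y = 0: contradiction. Hence mu > 0 and 2x + 5y = 22 is active.
Try x > 0, y > 0 (so mu_x = mu_y = 0): x = 2*mu/2, y = 5*mu/2
Substitute: 2*(2*mu/2) + 5*(5*mu/2) = 22
  mu*29/2 = 22 => mu = 44/29
x* = 44/29 > 0, y* = 110/29 > 0, consistent with mu_x = mu_y = 0.
f is convex and the constraints are linear, so this KKT point is the global minimum.
f* = 484/29
Active constraints: 2x + 5y >= 22 (holds with equality, mu = 44/29 > 0); x >= 0 and y >= 0 are inactive (mu_x = mu_y = 0).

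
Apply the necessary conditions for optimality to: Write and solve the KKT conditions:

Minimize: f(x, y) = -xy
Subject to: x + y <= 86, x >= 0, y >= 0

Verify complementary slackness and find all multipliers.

Problem: min -xy s.t. x + y <= 86 (multiplier lambda), x >= 0 (mu_x), y >= 0 (mu_y)
KKT stationarity: -y + lambda - mu_x = 0, -x + lambda - mu_y = 0, with lambda, mu_x, mu_y >= 0
Complementary slackness: lambda*(x + y - 86) = 0, mu_x*x = 0, mu_y*y = 0
If lambda = 0: y = -mu_x <= 0 and x = -mu_y <= 0 force x = y = 0 with f = 0; but x = y = 43 is feasible with f = -1849 < 0, so this is not the minimum. Hence lambda > 0 and x + y = 86.
Try x > 0, y > 0 (so mu_x = mu_y = 0): y = lambda, x = lambda => x = y = lambda
x + y = 86 => 2*lambda = 86 => lambda = 43
x* = y* = 43 > 0, consistent with mu_x = mu_y = 0.
(Any feasible point with x = 0 or y = 0 has f = 0 > -1849, so the minimum is not on those boundaries.)
min(-xy) = -1849 (i.e. max xy = 1849)
Multipliers: lambda = 43, mu_x = 0, mu_y = 0
Complementary slackness: lambda*(x + y - 86) = 43*(43 + 43 - 86) = 0, mu_x*x = 0*43 = 0, mu_y*y = 0*43 = 0. Satisfied.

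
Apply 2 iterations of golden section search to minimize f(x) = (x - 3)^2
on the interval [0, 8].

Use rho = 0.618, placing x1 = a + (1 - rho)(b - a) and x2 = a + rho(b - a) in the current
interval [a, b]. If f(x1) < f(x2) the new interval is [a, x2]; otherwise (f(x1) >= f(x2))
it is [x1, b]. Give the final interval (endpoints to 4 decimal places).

Golden section search for min of f(x) = (x - 3)^2 on [0, 8].
Each step: x1 = a + (1 - rho)(b - a), x2 = a + rho(b - a); if f(x1) < f(x2) keep [a, x2], otherwise keep [x1, b].
Step 1: [0.0000, 8.0000], x1=3.0560 (f=0.0031), x2=4.9440 (f=3.7791); f(x1) < f(x2) => keep [0.0000, 4.9440]
Step 2: [0.0000, 4.9440], x1=1.8886 (f=1.2352), x2=3.0554 (f=0.0031); f(x1) > f(x2) => keep [1.8886, 4.9440]
Final interval: [1.8886, 4.9440]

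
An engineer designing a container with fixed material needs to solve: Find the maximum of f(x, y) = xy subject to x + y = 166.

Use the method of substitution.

Substitute y = 166 - x into f(x,y) = xy:
g(x) = x(166 - x) = 166x - x^2
g'(x) = 166 - 2x = 0  =>  x = 83
y = 166 - 83 = 83
Maximum value = 83 * 83 = 6889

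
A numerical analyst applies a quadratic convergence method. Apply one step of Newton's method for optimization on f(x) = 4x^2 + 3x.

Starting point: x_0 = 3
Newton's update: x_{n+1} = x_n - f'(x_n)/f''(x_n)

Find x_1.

f(x) = 4x^2 + 3x
f'(x) = 8x + (3), f''(x) = 8
Newton step: x_1 = x_0 - f'(x_0)/f''(x_0)
f'(3) = 27
x_1 = 3 - 27/8 = -3/8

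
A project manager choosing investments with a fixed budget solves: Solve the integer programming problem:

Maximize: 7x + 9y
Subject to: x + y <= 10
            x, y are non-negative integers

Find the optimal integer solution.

Objective: 7x + 9y, constraint: x + y <= 10
Coefficient of y is 9 > coefficient of x is 7, so allocate the entire budget to y.
Optimal: x = 0, y = 10, value = 90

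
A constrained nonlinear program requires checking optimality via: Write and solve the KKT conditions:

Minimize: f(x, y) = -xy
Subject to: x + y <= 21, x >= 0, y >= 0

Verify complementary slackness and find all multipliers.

Problem: min -xy s.t. x + y <= 21 (multiplier lambda), x >= 0 (mu_x), y >= 0 (mu_y)
KKT stationarity: -y + lambda - mu_x = 0, -x + lambda - mu_y = 0, with lambda, mu_x, mu_y >= 0
Complementary slackness: lambda*(x + y - 21) = 0, mu_x*x = 0, mu_y*y = 0
If lambda = 0: y = -mu_x <= 0 and x = -mu_y <= 0 force x = y = 0 with f = 0; but x = y = 21/2 is feasible with f = -441/4 < 0, so this is not the minimum. Hence lambda > 0 and x + y = 21.
Try x > 0, y > 0 (so mu_x = mu_y = 0): y = lambda, x = lambda => x = y = lambda
x + y = 21 => 2*lambda = 21 => lambda = 21/2
x* = y* = 21/2 > 0, consistent with mu_x = mu_y = 0.
(Any feasible point with x = 0 or y = 0 has f = 0 > -441/4, so the minimum is not on those boundaries.)
min(-xy) = -441/4 (i.e. max xy = 441/4)
Multipliers: lambda = 21/2, mu_x = 0, mu_y = 0
Complementary slackness: lambda*(x + y - 21) = 21/2*(21/2 + 21/2 - 21) = 0, mu_x*x = 0*21/2 = 0, mu_y*y = 0*21/2 = 0. Satisfied.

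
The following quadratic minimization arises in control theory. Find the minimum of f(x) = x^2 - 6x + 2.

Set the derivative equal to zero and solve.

f(x) = x^2 - 6x + 2
f'(x) = 2x + (-6) = 0
x = 6/2 = 3
f(3) = -7
Since f''(x) = 2 > 0, this is a minimum.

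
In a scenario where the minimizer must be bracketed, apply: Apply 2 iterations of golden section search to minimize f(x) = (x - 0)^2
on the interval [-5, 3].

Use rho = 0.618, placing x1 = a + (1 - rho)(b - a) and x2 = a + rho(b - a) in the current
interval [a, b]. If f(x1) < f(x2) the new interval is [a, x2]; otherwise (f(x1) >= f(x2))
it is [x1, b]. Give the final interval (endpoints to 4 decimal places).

Golden section search for min of f(x) = (x - 0)^2 on [-5, 3].
Each step: x1 = a + (1 - rho)(b - a), x2 = a + rho(b - a); if f(x1) < f(x2) keep [a, x2], otherwise keep [x1, b].
Step 1: [-5.0000, 3.0000], x1=-1.9440 (f=3.7791), x2=-0.0560 (f=0.0031); f(x1) > f(x2) => keep [-1.9440, 3.0000]
Step 2: [-1.9440, 3.0000], x1=-0.0554 (f=0.0031), x2=1.1114 (f=1.2352); f(x1) < f(x2) => keep [-1.9440, 1.1114]
Final interval: [-1.9440, 1.1114]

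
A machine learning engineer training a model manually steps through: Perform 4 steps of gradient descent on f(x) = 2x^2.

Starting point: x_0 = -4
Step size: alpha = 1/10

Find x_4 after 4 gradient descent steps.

f(x) = 2x^2, f'(x) = 4x + (0)
Step 1: f'(-4) = -16, x_1 = -4 - 1/10 * -16 = -12/5
Step 2: f'(-12/5) = -48/5, x_2 = -12/5 - 1/10 * -48/5 = -36/25
Step 3: f'(-36/25) = -144/25, x_3 = -36/25 - 1/10 * -144/25 = -108/125
Step 4: f'(-108/125) = -432/125, x_4 = -108/125 - 1/10 * -432/125 = -324/625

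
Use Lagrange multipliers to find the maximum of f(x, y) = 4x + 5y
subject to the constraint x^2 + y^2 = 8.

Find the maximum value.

Set up Lagrange conditions: grad f = lambda * grad g
  4 = 2*lambda*x
  5 = 2*lambda*y
From these: x/y = 4/5, so x = 4t, y = 5t for some t.
Substitute into constraint: (4t)^2 + (5t)^2 = 8
  t^2 * 41 = 8
  t = sqrt(8/41)
Maximum = 4*x + 5*y = (4^2 + 5^2)*t = 41 * sqrt(8/41) = sqrt(328)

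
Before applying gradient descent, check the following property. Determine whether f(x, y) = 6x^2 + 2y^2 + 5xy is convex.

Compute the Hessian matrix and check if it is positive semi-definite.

f(x,y) = 6x^2 + 2y^2 + 5xy
Hessian H = [[12, 5], [5, 4]]
trace(H) = 16, det(H) = 23
Eigenvalues: (16 +/- sqrt(164)) / 2 = 14.4, 1.597
Since both eigenvalues > 0, f is convex.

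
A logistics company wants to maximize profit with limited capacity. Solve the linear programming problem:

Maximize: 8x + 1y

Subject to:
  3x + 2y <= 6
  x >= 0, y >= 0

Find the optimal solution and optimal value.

The feasible region has vertices at [(0, 0), (2, 0), (0, 3)].
Checking objective 8x + 1y at each vertex:
  (0, 0): 8*0 + 1*0 = 0
  (2, 0): 8*2 + 1*0 = 16
  (0, 3): 8*0 + 1*3 = 3
Maximum is 16 at (2, 0).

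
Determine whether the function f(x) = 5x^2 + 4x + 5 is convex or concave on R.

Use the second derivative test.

f(x) = 5x^2 + 4x + 5
f'(x) = 10x + 4
f''(x) = 10
Since f''(x) = 10 > 0 for all x, f is convex on R.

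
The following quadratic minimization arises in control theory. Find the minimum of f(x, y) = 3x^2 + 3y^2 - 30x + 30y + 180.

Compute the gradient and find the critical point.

f(x,y) = 3x^2 + 3y^2 - 30x + 30y + 180
df/dx = 6x + (-30) = 0  =>  x = 5
df/dy = 6y + (30) = 0  =>  y = -5
f(5, -5) = 3*(5)^2 + 3*(-5)^2 + -30*(5) + 30*(-5) + 180 = 30
Hessian is diagonal with entries 6, 6 > 0, so this is a minimum.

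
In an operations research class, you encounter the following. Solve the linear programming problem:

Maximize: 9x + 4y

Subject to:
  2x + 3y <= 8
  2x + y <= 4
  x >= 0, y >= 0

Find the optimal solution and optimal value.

Feasible vertices: (0, 0), (0, 8/3), (1, 2), (2, 0)
Objective 9x + 4y at each:
  (0, 0): 0
  (0, 8/3): 32/3
  (1, 2): 17
  (2, 0): 18
Maximum is 18 at (2, 0).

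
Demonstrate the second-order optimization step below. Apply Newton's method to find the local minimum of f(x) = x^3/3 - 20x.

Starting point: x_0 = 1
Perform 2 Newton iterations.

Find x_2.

f(x) = x^3/3 - 20x
f'(x) = x^2 - 20, f''(x) = 2x
Newton update: x_{n+1} = x_n - (x_n^2 - 20)/(2*x_n)
Step 1: x_0 = 1, f'=-19, f''=2, x_1 = 21/2
Step 2: x_1 = 21/2, f'=361/4, f''=21, x_2 = 521/84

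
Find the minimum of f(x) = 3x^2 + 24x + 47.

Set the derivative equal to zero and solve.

f(x) = 3x^2 + 24x + 47
f'(x) = 6x + (24) = 0
x = -24/6 = -4
f(-4) = -1
Since f''(x) = 6 > 0, this is a minimum.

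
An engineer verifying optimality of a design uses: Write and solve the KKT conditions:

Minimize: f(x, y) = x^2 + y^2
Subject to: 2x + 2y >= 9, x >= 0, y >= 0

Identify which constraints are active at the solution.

KKT conditions for min x^2 + y^2 s.t. 2x + 2y >= 9, x >= 0, y >= 0:
Stationarity: 2x = mu*2 + mu_x, 2y = mu*2 + mu_y, with mu, mu_x, mu_y >= 0
Complementary slackness: mu*(2x + 2y - 9) = 0, mu_x*x = 0, mu_y*y = 0
(0, 0) is infeasible (2*0 + 2*0 < 9), so if mu = 0 stationarity would force x = mu_x/2 >= 0, y = mu_y/2 >= 0 with mu_x*x = mu_y*y = 0, i.e. x = y = 0: contradiction. Hence mu > 0 and 2x + 2y = 9 is active.
Try x > 0, y > 0 (so mu_x = mu_y = 0): x = 2*mu/2, y = 2*mu/2
Substitute: 2*(2*mu/2) + 2*(2*mu/2) = 9
  mu*8/2 = 9 => mu = 9/4
x* = 9/4 > 0, y* = 9/4 > 0, consistent with mu_x = mu_y = 0.
f is convex and the constraints are linear, so this KKT point is the global minimum.
f* = 81/8
Active constraints: 2x + 2y >= 9 (holds with equality, mu = 9/4 > 0); x >= 0 and y >= 0 are inactive (mu_x = mu_y = 0).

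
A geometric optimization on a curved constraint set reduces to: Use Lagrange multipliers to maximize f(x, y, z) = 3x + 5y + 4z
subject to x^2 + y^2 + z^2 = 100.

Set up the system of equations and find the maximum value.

Lagrange conditions: 3 = 2*lambda*x, 5 = 2*lambda*y, 4 = 2*lambda*z
So x:3 = y:5 = z:4, i.e. x = 3t, y = 5t, z = 4t
Constraint: t^2*(3^2 + 5^2 + 4^2) = 100
  t^2 * 50 = 100  =>  t = sqrt(2)
Maximum = 3*3t + 5*5t + 4*4t = 50*sqrt(2) = sqrt(5000)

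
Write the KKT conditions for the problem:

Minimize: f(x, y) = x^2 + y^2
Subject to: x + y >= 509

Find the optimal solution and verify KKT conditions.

KKT conditions for min x^2 + y^2 s.t. x + y >= 509:
Stationarity: 2x = mu, 2y = mu
So x = y = mu/2.
Complementary slackness: mu*(x + y - 509) = 0
Primal feasibility: x + y >= 509; dual feasibility: mu >= 0
If mu = 0 then x = y = 0, but 0 + 0 < 509 is infeasible, so the constraint is active.
Constraint active: x + y = 2*(mu/2) = 509 => mu = 509
x = y = 509/2, f = 259081/2
Verify: stationarity 2*(509/2) = 509 = mu; primal 509/2 + 509/2 = 509 >= 509; dual mu = 509 >= 0; complementary slackness 509*(509 - 509) = 0. All KKT conditions hold.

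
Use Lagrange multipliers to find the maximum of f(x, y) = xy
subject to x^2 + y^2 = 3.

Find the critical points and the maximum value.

Lagrange conditions: y = 2*lambda*x and x = 2*lambda*y
If x = 0 then y = 0, violating the constraint, so x, y != 0.
Dividing: y/x = x/y => x^2 = y^2 => y = x or y = -x
Constraint: 2x^2 = 3 => x^2 = 3/2 => x = +/-sqrt(3/2)
Critical points: (sqrt(3/2), sqrt(3/2)), (-sqrt(3/2), -sqrt(3/2)), (sqrt(3/2), -sqrt(3/2)), (-sqrt(3/2), sqrt(3/2))
  y = x:  xy = x^2 = 3/2  at (sqrt(3/2), sqrt(3/2)) and (-sqrt(3/2), -sqrt(3/2))
  y = -x: xy = -x^2 = -3/2 at (sqrt(3/2), -sqrt(3/2)) and (-sqrt(3/2), sqrt(3/2))
Maximum xy = 3/2 at (sqrt(3/2), sqrt(3/2)) and (-sqrt(3/2), -sqrt(3/2))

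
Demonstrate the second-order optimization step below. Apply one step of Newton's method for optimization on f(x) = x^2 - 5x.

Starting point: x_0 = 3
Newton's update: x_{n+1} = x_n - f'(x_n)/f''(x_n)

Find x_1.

f(x) = x^2 - 5x
f'(x) = 2x + (-5), f''(x) = 2
Newton step: x_1 = x_0 - f'(x_0)/f''(x_0)
f'(3) = 1
x_1 = 3 - 1/2 = 5/2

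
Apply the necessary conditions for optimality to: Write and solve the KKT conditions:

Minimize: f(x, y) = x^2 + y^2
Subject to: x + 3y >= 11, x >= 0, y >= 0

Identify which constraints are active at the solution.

KKT conditions for min x^2 + y^2 s.t. 1x + 3y >= 11, x >= 0, y >= 0:
Stationarity: 2x = mu*1 + mu_x, 2y = mu*3 + mu_y, with mu, mu_x, mu_y >= 0
Complementary slackness: mu*(x + 3y - 11) = 0, mu_x*x = 0, mu_y*y = 0
(0, 0) is infeasible (1*0 + 3*0 < 11), so if mu = 0 stationarity would force x = mu_x/2 >= 0, y = mu_y/2 >= 0 with mu_x*x = mu_y*y = 0, i.e. x = y = 0: contradiction. Hence mu > 0 and x + 3y = 11 is active.
Try x > 0, y > 0 (so mu_x = mu_y = 0): x = 1*mu/2, y = 3*mu/2
Substitute: 1*(1*mu/2) + 3*(3*mu/2) = 11
  mu*10/2 = 11 => mu = 11/5
x* = 11/10 > 0, y* = 33/10 > 0, consistent with mu_x = mu_y = 0.
f is convex and the constraints are linear, so this KKT point is the global minimum.
f* = 121/10
Active constraints: x + 3y >= 11 (holds with equality, mu = 11/5 > 0); x >= 0 and y >= 0 are inactive (mu_x = mu_y = 0).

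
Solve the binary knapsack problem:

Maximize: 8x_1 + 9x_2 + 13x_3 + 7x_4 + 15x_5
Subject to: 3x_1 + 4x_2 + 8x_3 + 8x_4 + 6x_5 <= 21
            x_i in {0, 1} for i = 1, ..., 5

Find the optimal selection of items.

Items: item 1 (v=8, w=3), item 2 (v=9, w=4), item 3 (v=13, w=8), item 4 (v=7, w=8), item 5 (v=15, w=6)
Capacity: 21
Checking all 32 subsets (w = total weight, v = total value):
  {}: w = 0, v = 0
  {1}: w = 3, v = 8
  {2}: w = 4, v = 9
  {3}: w = 8, v = 13
  {4}: w = 8, v = 7
  {5}: w = 6, v = 15
  {1, 2}: w = 7, v = 17
  {1, 3}: w = 11, v = 21
  {1, 4}: w = 11, v = 15
  {1, 5}: w = 9, v = 23
  {2, 3}: w = 12, v = 22
  {2, 4}: w = 12, v = 16
  {2, 5}: w = 10, v = 24
  {3, 4}: w = 16, v = 20
  {3, 5}: w = 14, v = 28
  {4, 5}: w = 14, v = 22
  {1, 2, 3}: w = 15, v = 30
  {1, 2, 4}: w = 15, v = 24
  {1, 2, 5}: w = 13, v = 32
  {1, 3, 4}: w = 19, v = 28
  {1, 3, 5}: w = 17, v = 36
  {1, 4, 5}: w = 17, v = 30
  {2, 3, 4}: w = 20, v = 29
  {2, 3, 5}: w = 18, v = 37
  {2, 4, 5}: w = 18, v = 31
  {3, 4, 5}: w = 22 > 21, infeasible
  {1, 2, 3, 4}: w = 23 > 21, infeasible
  {1, 2, 3, 5}: w = 21, v = 45
  {1, 2, 4, 5}: w = 21, v = 39
  {1, 3, 4, 5}: w = 25 > 21, infeasible
  {2, 3, 4, 5}: w = 26 > 21, infeasible
  {1, 2, 3, 4, 5}: w = 29 > 21, infeasible
Best feasible subset: items [1, 2, 3, 5]
Total weight: 21 <= 21, total value: 45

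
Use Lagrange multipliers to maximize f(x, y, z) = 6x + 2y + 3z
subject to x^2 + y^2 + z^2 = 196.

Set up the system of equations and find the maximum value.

Lagrange conditions: 6 = 2*lambda*x, 2 = 2*lambda*y, 3 = 2*lambda*z
So x:6 = y:2 = z:3, i.e. x = 6t, y = 2t, z = 3t
Constraint: t^2*(6^2 + 2^2 + 3^2) = 196
  t^2 * 49 = 196  =>  t = sqrt(4)
Maximum = 6*6t + 2*2t + 3*3t = 49*sqrt(4) = 98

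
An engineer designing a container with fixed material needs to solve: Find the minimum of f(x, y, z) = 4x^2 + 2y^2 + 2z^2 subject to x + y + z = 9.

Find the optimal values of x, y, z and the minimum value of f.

Using Lagrange multipliers on f = 4x^2 + 2y^2 + 2z^2 with constraint x + y + z = 9:
Conditions: 2*4*x = lambda, 2*2*y = lambda, 2*2*z = lambda
So x = lambda/8, y = lambda/4, z = lambda/4
Substituting into constraint: lambda * (5/8) = 9
lambda = 72/5
x = 9/5, y = 18/5, z = 18/5
Minimum value = 324/5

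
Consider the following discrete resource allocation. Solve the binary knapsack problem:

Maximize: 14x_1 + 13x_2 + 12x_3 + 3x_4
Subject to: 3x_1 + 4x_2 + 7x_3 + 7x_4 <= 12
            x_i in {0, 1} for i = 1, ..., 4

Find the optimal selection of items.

Items: item 1 (v=14, w=3), item 2 (v=13, w=4), item 3 (v=12, w=7), item 4 (v=3, w=7)
Capacity: 12
Checking all 16 subsets (w = total weight, v = total value):
  {}: w = 0, v = 0
  {1}: w = 3, v = 14
  {2}: w = 4, v = 13
  {3}: w = 7, v = 12
  {4}: w = 7, v = 3
  {1, 2}: w = 7, v = 27
  {1, 3}: w = 10, v = 26
  {1, 4}: w = 10, v = 17
  {2, 3}: w = 11, v = 25
  {2, 4}: w = 11, v = 16
  {3, 4}: w = 14 > 12, infeasible
  {1, 2, 3}: w = 14 > 12, infeasible
  {1, 2, 4}: w = 14 > 12, infeasible
  {1, 3, 4}: w = 17 > 12, infeasible
  {2, 3, 4}: w = 18 > 12, infeasible
  {1, 2, 3, 4}: w = 21 > 12, infeasible
Best feasible subset: items [1, 2]
Total weight: 7 <= 12, total value: 27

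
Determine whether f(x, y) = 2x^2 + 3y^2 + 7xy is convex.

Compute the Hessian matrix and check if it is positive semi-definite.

f(x,y) = 2x^2 + 3y^2 + 7xy
Hessian H = [[4, 7], [7, 6]]
trace(H) = 10, det(H) = -25
Eigenvalues: (10 +/- sqrt(200)) / 2 = 12.07, -2.071
Since not both eigenvalues positive, f is neither convex nor concave.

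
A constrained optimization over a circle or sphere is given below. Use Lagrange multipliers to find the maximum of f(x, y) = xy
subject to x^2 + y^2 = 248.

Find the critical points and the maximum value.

Lagrange conditions: y = 2*lambda*x and x = 2*lambda*y
If x = 0 then y = 0, violating the constraint, so x, y != 0.
Dividing: y/x = x/y => x^2 = y^2 => y = x or y = -x
Constraint: 2x^2 = 248 => x^2 = 124 => x = +/-sqrt(124)
Critical points: (sqrt(124), sqrt(124)), (-sqrt(124), -sqrt(124)), (sqrt(124), -sqrt(124)), (-sqrt(124), sqrt(124))
  y = x:  xy = x^2 = 124  at (sqrt(124), sqrt(124)) and (-sqrt(124), -sqrt(124))
  y = -x: xy = -x^2 = -124 at (sqrt(124), -sqrt(124)) and (-sqrt(124), sqrt(124))
Maximum xy = 124 at (sqrt(124), sqrt(124)) and (-sqrt(124), -sqrt(124))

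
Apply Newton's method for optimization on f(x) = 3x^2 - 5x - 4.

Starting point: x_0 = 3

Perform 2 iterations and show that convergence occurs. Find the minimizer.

f(x) = 3x^2 - 5x - 4, f'(x) = 6x + (-5), f''(x) = 6
Step 1: f'(3) = 13, x_1 = 3 - 13/6 = 5/6
Step 2: f'(5/6) = 0, x_2 = 5/6 (converged)
Newton's method converges in 1 step for quadratics.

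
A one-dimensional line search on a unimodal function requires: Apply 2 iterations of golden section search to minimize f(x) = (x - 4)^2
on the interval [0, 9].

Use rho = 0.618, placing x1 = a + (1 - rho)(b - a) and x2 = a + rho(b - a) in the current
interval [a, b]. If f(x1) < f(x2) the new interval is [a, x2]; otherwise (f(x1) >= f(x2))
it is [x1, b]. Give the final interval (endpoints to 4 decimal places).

Golden section search for min of f(x) = (x - 4)^2 on [0, 9].
Each step: x1 = a + (1 - rho)(b - a), x2 = a + rho(b - a); if f(x1) < f(x2) keep [a, x2], otherwise keep [x1, b].
Step 1: [0.0000, 9.0000], x1=3.4380 (f=0.3158), x2=5.5620 (f=2.4398); f(x1) < f(x2) => keep [0.0000, 5.5620]
Step 2: [0.0000, 5.5620], x1=2.1247 (f=3.5168), x2=3.4373 (f=0.3166); f(x1) > f(x2) => keep [2.1247, 5.5620]
Final interval: [2.1247, 5.5620]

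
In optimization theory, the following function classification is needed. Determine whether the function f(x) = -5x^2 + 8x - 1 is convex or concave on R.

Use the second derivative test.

f(x) = -5x^2 + 8x - 1
f'(x) = -10x + 8
f''(x) = -10
Since f''(x) = -10 < 0 for all x, f is concave on R.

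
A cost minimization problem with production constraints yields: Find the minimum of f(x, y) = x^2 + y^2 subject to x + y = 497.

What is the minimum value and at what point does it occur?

Substitute y = 497 - x into f(x,y) = x^2 + y^2:
g(x) = x^2 + (497 - x)^2 = 2x^2 - 994x + 247009
g'(x) = 4x - 994 = 0  =>  x = 497/2
y = 497 - 497/2 = 497/2
Minimum value = (497/2)^2 + (497/2)^2 = 247009/2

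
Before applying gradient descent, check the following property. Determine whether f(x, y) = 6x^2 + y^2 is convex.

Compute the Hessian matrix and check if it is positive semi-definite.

f(x,y) = 6x^2 + y^2
Hessian H = [[12, 0], [0, 2]]
trace(H) = 14, det(H) = 24
Eigenvalues: (14 +/- sqrt(100)) / 2 = 12, 2
Since both eigenvalues > 0, f is convex.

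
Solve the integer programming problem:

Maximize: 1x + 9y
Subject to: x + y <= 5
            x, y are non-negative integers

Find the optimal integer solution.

Objective: 1x + 9y, constraint: x + y <= 5
Coefficient of y is 9 > coefficient of x is 1, so allocate the entire budget to y.
Optimal: x = 0, y = 5, value = 45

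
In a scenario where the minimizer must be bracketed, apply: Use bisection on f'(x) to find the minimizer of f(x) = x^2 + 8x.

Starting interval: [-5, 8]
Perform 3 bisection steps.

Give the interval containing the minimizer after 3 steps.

Finding critical point of f(x) = x^2 + 8x using bisection on f'(x) = 2x + 8.
f'(x) = 0 when x = -4.
Starting interval: [-5, 8]
Step 1: mid = 3/2, f'(mid) = 11, new interval = [-5, 3/2]
Step 2: mid = -7/4, f'(mid) = 9/2, new interval = [-5, -7/4]
Step 3: mid = -27/8, f'(mid) = 5/4, new interval = [-5, -27/8]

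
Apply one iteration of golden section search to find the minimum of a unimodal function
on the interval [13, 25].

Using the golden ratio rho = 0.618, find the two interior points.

Golden section search on [13, 25].
Golden ratio rho = 0.618 (approx).
Interior points:
  x_1 = 13 + (1-0.618)*12 = 17.5840
  x_2 = 13 + 0.618*12 = 20.4160
Compare f(x_1) and f(x_2) to determine which subinterval to keep.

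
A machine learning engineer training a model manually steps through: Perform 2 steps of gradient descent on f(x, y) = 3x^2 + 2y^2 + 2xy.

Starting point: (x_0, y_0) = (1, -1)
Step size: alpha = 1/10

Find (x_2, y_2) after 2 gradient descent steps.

f(x,y) = 3x^2 + 2y^2 + 2xy
grad_x = 6x + 2y, grad_y = 4y + 2x
Step 1: grad = (4, -2), (3/5, -4/5)
Step 2: grad = (2, -2), (2/5, -3/5)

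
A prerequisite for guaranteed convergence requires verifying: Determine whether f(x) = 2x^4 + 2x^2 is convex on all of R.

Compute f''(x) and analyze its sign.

f(x) = 2x^4 + 2x^2
f'(x) = 8x^3 + 4x
f''(x) = 24x^2 + 4
f''(x) = 24x^2 + 4 >= 4 > 0 for all x
Therefore, f is convex on R.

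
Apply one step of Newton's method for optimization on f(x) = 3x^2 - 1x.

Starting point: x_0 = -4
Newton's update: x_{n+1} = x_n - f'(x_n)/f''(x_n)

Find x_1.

f(x) = 3x^2 - 1x
f'(x) = 6x + (-1), f''(x) = 6
Newton step: x_1 = x_0 - f'(x_0)/f''(x_0)
f'(-4) = -25
x_1 = -4 - -25/6 = 1/6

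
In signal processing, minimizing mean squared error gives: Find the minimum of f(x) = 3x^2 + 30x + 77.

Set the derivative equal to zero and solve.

f(x) = 3x^2 + 30x + 77
f'(x) = 6x + (30) = 0
x = -30/6 = -5
f(-5) = 2
Since f''(x) = 6 > 0, this is a minimum.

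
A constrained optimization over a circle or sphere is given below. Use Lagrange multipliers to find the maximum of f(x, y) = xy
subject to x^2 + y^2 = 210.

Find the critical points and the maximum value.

Lagrange conditions: y = 2*lambda*x and x = 2*lambda*y
If x = 0 then y = 0, violating the constraint, so x, y != 0.
Dividing: y/x = x/y => x^2 = y^2 => y = x or y = -x
Constraint: 2x^2 = 210 => x^2 = 105 => x = +/-sqrt(105)
Critical points: (sqrt(105), sqrt(105)), (-sqrt(105), -sqrt(105)), (sqrt(105), -sqrt(105)), (-sqrt(105), sqrt(105))
  y = x:  xy = x^2 = 105  at (sqrt(105), sqrt(105)) and (-sqrt(105), -sqrt(105))
  y = -x: xy = -x^2 = -105 at (sqrt(105), -sqrt(105)) and (-sqrt(105), sqrt(105))
Maximum xy = 105 at (sqrt(105), sqrt(105)) and (-sqrt(105), -sqrt(105))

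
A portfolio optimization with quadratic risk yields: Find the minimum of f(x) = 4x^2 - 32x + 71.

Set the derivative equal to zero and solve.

f(x) = 4x^2 - 32x + 71
f'(x) = 8x + (-32) = 0
x = 32/8 = 4
f(4) = 7
Since f''(x) = 8 > 0, this is a minimum.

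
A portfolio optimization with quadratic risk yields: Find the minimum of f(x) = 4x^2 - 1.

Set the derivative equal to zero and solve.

f(x) = 4x^2 - 1
f'(x) = 8x + (0) = 0
x = 0/8 = 0
f(0) = -1
Since f''(x) = 8 > 0, this is a minimum.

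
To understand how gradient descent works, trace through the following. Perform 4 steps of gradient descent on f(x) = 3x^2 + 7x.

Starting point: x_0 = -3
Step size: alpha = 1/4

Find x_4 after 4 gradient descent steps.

f(x) = 3x^2 + 7x, f'(x) = 6x + (7)
Step 1: f'(-3) = -11, x_1 = -3 - 1/4 * -11 = -1/4
Step 2: f'(-1/4) = 11/2, x_2 = -1/4 - 1/4 * 11/2 = -13/8
Step 3: f'(-13/8) = -11/4, x_3 = -13/8 - 1/4 * -11/4 = -15/16
Step 4: f'(-15/16) = 11/8, x_4 = -15/16 - 1/4 * 11/8 = -41/32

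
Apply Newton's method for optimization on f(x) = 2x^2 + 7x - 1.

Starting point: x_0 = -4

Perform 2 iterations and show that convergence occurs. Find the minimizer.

f(x) = 2x^2 + 7x - 1, f'(x) = 4x + (7), f''(x) = 4
Step 1: f'(-4) = -9, x_1 = -4 - -9/4 = -7/4
Step 2: f'(-7/4) = 0, x_2 = -7/4 (converged)
Newton's method converges in 1 step for quadratics.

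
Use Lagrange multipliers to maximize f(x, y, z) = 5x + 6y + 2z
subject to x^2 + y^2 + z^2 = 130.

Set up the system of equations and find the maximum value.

Lagrange conditions: 5 = 2*lambda*x, 6 = 2*lambda*y, 2 = 2*lambda*z
So x:5 = y:6 = z:2, i.e. x = 5t, y = 6t, z = 2t
Constraint: t^2*(5^2 + 6^2 + 2^2) = 130
  t^2 * 65 = 130  =>  t = sqrt(2)
Maximum = 5*5t + 6*6t + 2*2t = 65*sqrt(2) = sqrt(8450)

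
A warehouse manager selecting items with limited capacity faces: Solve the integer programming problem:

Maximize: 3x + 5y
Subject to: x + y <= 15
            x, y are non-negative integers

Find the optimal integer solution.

Objective: 3x + 5y, constraint: x + y <= 15
Coefficient of y is 5 > coefficient of x is 3, so allocate the entire budget to y.
Optimal: x = 0, y = 15, value = 75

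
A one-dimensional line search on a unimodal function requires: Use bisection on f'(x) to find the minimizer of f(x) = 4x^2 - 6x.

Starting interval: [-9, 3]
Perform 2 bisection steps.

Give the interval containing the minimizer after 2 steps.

Finding critical point of f(x) = 4x^2 - 6x using bisection on f'(x) = 8x + -6.
f'(x) = 0 when x = 3/4.
Starting interval: [-9, 3]
Step 1: mid = -3, f'(mid) = -30, new interval = [-3, 3]
Step 2: mid = 0, f'(mid) = -6, new interval = [0, 3]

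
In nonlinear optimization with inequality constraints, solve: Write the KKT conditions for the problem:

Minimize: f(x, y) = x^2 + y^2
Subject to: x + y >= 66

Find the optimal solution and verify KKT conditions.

KKT conditions for min x^2 + y^2 s.t. x + y >= 66:
Stationarity: 2x = mu, 2y = mu
So x = y = mu/2.
Complementary slackness: mu*(x + y - 66) = 0
Primal feasibility: x + y >= 66; dual feasibility: mu >= 0
If mu = 0 then x = y = 0, but 0 + 0 < 66 is infeasible, so the constraint is active.
Constraint active: x + y = 2*(mu/2) = 66 => mu = 66
x = y = 33, f = 2178
Verify: stationarity 2*33 = 66 = mu; primal 33 + 33 = 66 >= 66; dual mu = 66 >= 0; complementary slackness 66*(66 - 66) = 0. All KKT conditions hold.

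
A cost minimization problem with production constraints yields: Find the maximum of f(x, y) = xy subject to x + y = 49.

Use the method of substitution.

Substitute y = 49 - x into f(x,y) = xy:
g(x) = x(49 - x) = 49x - x^2
g'(x) = 49 - 2x = 0  =>  x = 49/2
y = 49 - 49/2 = 49/2
Maximum value = (49/2) * (49/2) = 2401/4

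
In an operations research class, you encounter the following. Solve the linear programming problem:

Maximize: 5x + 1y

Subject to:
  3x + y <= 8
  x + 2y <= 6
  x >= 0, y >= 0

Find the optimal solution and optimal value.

Feasible vertices: (0, 0), (0, 3), (2, 2), (8/3, 0)
Objective 5x + 1y at each:
  (0, 0): 0
  (0, 3): 3
  (2, 2): 12
  (8/3, 0): 40/3
Maximum is 40/3 at (8/3, 0).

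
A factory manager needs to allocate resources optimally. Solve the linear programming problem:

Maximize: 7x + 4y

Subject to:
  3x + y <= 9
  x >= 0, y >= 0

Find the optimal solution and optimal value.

The feasible region has vertices at [(0, 0), (3, 0), (0, 9)].
Checking objective 7x + 4y at each vertex:
  (0, 0): 7*0 + 4*0 = 0
  (3, 0): 7*3 + 4*0 = 21
  (0, 9): 7*0 + 4*9 = 36
Maximum is 36 at (0, 9).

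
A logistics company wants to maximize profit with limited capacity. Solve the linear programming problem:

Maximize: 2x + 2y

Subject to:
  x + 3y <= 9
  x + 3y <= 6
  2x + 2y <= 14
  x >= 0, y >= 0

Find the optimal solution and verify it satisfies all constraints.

Feasible vertices: (0, 0), (0, 2), (6, 0)
Objective 2x + 2y at each vertex:
  (0, 0): 0
  (0, 2): 4
  (6, 0): 12
Maximum is 12 at (6, 0).
Verify constraints at (x, y) = (6, 0):
  1*6 + 3*0 = 6 <= 9
  1*6 + 3*0 = 6 <= 6 (active)
  2*6 + 2*0 = 12 <= 14
  x = 6 >= 0, y = 0 >= 0. All constraints satisfied.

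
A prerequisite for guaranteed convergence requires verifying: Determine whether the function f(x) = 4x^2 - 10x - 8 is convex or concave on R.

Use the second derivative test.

f(x) = 4x^2 - 10x - 8
f'(x) = 8x - 10
f''(x) = 8
Since f''(x) = 8 > 0 for all x, f is convex on R.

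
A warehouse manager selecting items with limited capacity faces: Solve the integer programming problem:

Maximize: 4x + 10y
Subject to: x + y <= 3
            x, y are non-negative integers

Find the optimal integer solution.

Objective: 4x + 10y, constraint: x + y <= 3
Coefficient of y is 10 > coefficient of x is 4, so allocate the entire budget to y.
Optimal: x = 0, y = 3, value = 30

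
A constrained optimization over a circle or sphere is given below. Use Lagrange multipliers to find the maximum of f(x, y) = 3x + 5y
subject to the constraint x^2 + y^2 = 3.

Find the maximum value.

Set up Lagrange conditions: grad f = lambda * grad g
  3 = 2*lambda*x
  5 = 2*lambda*y
From these: x/y = 3/5, so x = 3t, y = 5t for some t.
Substitute into constraint: (3t)^2 + (5t)^2 = 3
  t^2 * 34 = 3
  t = sqrt(3/34)
Maximum = 3*x + 5*y = (3^2 + 5^2)*t = 34 * sqrt(3/34) = sqrt(102)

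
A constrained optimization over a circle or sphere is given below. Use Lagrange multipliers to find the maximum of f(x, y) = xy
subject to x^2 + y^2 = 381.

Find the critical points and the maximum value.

Lagrange conditions: y = 2*lambda*x and x = 2*lambda*y
If x = 0 then y = 0, violating the constraint, so x, y != 0.
Dividing: y/x = x/y => x^2 = y^2 => y = x or y = -x
Constraint: 2x^2 = 381 => x^2 = 381/2 => x = +/-sqrt(381/2)
Critical points: (sqrt(381/2), sqrt(381/2)), (-sqrt(381/2), -sqrt(381/2)), (sqrt(381/2), -sqrt(381/2)), (-sqrt(381/2), sqrt(381/2))
  y = x:  xy = x^2 = 381/2  at (sqrt(381/2), sqrt(381/2)) and (-sqrt(381/2), -sqrt(381/2))
  y = -x: xy = -x^2 = -381/2 at (sqrt(381/2), -sqrt(381/2)) and (-sqrt(381/2), sqrt(381/2))
Maximum xy = 381/2 at (sqrt(381/2), sqrt(381/2)) and (-sqrt(381/2), -sqrt(381/2))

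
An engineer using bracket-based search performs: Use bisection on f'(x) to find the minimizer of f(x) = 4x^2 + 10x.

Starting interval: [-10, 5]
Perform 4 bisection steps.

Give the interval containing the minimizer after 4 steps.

Finding critical point of f(x) = 4x^2 + 10x using bisection on f'(x) = 8x + 10.
f'(x) = 0 when x = -5/4.
Starting interval: [-10, 5]
Step 1: mid = -5/2, f'(mid) = -10, new interval = [-5/2, 5]
Step 2: mid = 5/4, f'(mid) = 20, new interval = [-5/2, 5/4]
Step 3: mid = -5/8, f'(mid) = 5, new interval = [-5/2, -5/8]
Step 4: mid = -25/16, f'(mid) = -5/2, new interval = [-25/16, -5/8]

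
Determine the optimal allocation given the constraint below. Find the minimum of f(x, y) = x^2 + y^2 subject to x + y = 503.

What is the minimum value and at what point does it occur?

Substitute y = 503 - x into f(x,y) = x^2 + y^2:
g(x) = x^2 + (503 - x)^2 = 2x^2 - 1006x + 253009
g'(x) = 4x - 1006 = 0  =>  x = 503/2
y = 503 - 503/2 = 503/2
Minimum value = (503/2)^2 + (503/2)^2 = 253009/2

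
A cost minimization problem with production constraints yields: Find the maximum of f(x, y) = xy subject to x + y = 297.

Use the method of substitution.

Substitute y = 297 - x into f(x,y) = xy:
g(x) = x(297 - x) = 297x - x^2
g'(x) = 297 - 2x = 0  =>  x = 297/2
y = 297 - 297/2 = 297/2
Maximum value = (297/2) * (297/2) = 88209/4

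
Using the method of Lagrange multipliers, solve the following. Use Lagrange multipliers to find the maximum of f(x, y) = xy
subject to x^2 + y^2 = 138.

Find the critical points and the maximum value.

Lagrange conditions: y = 2*lambda*x and x = 2*lambda*y
If x = 0 then y = 0, violating the constraint, so x, y != 0.
Dividing: y/x = x/y => x^2 = y^2 => y = x or y = -x
Constraint: 2x^2 = 138 => x^2 = 69 => x = +/-sqrt(69)
Critical points: (sqrt(69), sqrt(69)), (-sqrt(69), -sqrt(69)), (sqrt(69), -sqrt(69)), (-sqrt(69), sqrt(69))
  y = x:  xy = x^2 = 69  at (sqrt(69), sqrt(69)) and (-sqrt(69), -sqrt(69))
  y = -x: xy = -x^2 = -69 at (sqrt(69), -sqrt(69)) and (-sqrt(69), sqrt(69))
Maximum xy = 69 at (sqrt(69), sqrt(69)) and (-sqrt(69), -sqrt(69))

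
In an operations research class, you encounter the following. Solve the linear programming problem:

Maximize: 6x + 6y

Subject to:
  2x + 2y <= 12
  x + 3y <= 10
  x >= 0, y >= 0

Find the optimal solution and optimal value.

Feasible vertices: (0, 0), (0, 10/3), (4, 2), (6, 0)
Objective 6x + 6y at each:
  (0, 0): 0
  (0, 10/3): 20
  (4, 2): 36
  (6, 0): 36
Maximum is 36 at (4, 2).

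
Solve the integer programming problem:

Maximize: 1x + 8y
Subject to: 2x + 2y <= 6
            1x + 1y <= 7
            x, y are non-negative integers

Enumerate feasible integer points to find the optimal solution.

Constraint 1: 2x + 2y <= 6
Constraint 2: 1x + 1y <= 7
Feasible x range (need y >= 0): 0 <= x <= min(6/2, 7/1) => x in {0, ..., 3}.
Enumerate feasible integer points row by row (the coefficient of y is 8 > 0, so for each x the largest feasible y gives the best value):
  x = 0: y <= min((6 - 2*0)/2, (7 - 1*0)/1) => y in {0, ..., 3}; best 1*0 + 8*3 = 24
  x = 1: y <= min((6 - 2*1)/2, (7 - 1*1)/1) => y in {0, ..., 2}; best 1*1 + 8*2 = 17
  x = 2: y <= min((6 - 2*2)/2, (7 - 1*2)/1) => y in {0, ..., 1}; best 1*2 + 8*1 = 10
  x = 3: y <= min((6 - 2*3)/2, (7 - 1*3)/1) => y in {0}; best 1*3 + 8*0 = 3
The maximum 1x + 8y = 24 is achieved at x = 0, y = 3.
Check: 2*0 + 2*3 = 6 <= 6 and 1*0 + 1*3 = 3 <= 7.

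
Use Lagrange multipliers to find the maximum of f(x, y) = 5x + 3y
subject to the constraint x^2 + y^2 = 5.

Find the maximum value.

Set up Lagrange conditions: grad f = lambda * grad g
  5 = 2*lambda*x
  3 = 2*lambda*y
From these: x/y = 5/3, so x = 5t, y = 3t for some t.
Substitute into constraint: (5t)^2 + (3t)^2 = 5
  t^2 * 34 = 5
  t = sqrt(5/34)
Maximum = 5*x + 3*y = (5^2 + 3^2)*t = 34 * sqrt(5/34) = sqrt(170)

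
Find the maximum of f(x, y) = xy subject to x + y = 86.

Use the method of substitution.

Substitute y = 86 - x into f(x,y) = xy:
g(x) = x(86 - x) = 86x - x^2
g'(x) = 86 - 2x = 0  =>  x = 43
y = 86 - 43 = 43
Maximum value = 43 * 43 = 1849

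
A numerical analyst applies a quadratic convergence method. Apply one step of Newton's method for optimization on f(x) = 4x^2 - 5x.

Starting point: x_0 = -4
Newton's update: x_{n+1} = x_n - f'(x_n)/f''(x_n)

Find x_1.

f(x) = 4x^2 - 5x
f'(x) = 8x + (-5), f''(x) = 8
Newton step: x_1 = x_0 - f'(x_0)/f''(x_0)
f'(-4) = -37
x_1 = -4 - -37/8 = 5/8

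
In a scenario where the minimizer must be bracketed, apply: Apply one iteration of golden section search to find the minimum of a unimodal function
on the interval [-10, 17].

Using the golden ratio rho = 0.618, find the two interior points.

Golden section search on [-10, 17].
Golden ratio rho = 0.618 (approx).
Interior points:
  x_1 = -10 + (1-0.618)*27 = 0.3140
  x_2 = -10 + 0.618*27 = 6.6860
Compare f(x_1) and f(x_2) to determine which subinterval to keep.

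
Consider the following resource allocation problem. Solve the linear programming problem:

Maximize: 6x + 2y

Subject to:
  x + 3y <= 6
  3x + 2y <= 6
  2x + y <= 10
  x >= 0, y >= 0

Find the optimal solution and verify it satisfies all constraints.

Feasible vertices: (0, 0), (0, 2), (6/7, 12/7), (2, 0)
Objective 6x + 2y at each vertex:
  (0, 0): 0
  (0, 2): 4
  (6/7, 12/7): 60/7
  (2, 0): 12
Maximum is 12 at (2, 0).
Verify constraints at (x, y) = (2, 0):
  1*2 + 3*0 = 2 <= 6
  3*2 + 2*0 = 6 <= 6 (active)
  2*2 + 1*0 = 4 <= 10
  x = 2 >= 0, y = 0 >= 0. All constraints satisfied.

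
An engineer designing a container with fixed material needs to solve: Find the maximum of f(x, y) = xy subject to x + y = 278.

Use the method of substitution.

Substitute y = 278 - x into f(x,y) = xy:
g(x) = x(278 - x) = 278x - x^2
g'(x) = 278 - 2x = 0  =>  x = 139
y = 278 - 139 = 139
Maximum value = 139 * 139 = 19321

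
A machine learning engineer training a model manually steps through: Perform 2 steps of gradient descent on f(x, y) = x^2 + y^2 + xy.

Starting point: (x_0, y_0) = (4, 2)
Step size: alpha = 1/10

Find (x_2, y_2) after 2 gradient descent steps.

f(x,y) = x^2 + y^2 + xy
grad_x = 2x + 1y, grad_y = 2y + 1x
Step 1: grad = (10, 8), (3, 6/5)
Step 2: grad = (36/5, 27/5), (57/25, 33/50)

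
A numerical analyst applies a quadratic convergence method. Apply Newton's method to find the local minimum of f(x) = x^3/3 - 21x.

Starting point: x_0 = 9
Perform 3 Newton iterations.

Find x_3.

f(x) = x^3/3 - 21x
f'(x) = x^2 - 21, f''(x) = 2x
Newton update: x_{n+1} = x_n - (x_n^2 - 21)/(2*x_n)
Step 1: x_0 = 9, f'=60, f''=18, x_1 = 17/3
Step 2: x_1 = 17/3, f'=100/9, f''=34/3, x_2 = 239/51
Step 3: x_2 = 239/51, f'=2500/2601, f''=478/51, x_3 = 55871/12189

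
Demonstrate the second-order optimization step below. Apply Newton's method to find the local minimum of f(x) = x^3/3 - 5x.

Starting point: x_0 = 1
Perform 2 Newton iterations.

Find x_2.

f(x) = x^3/3 - 5x
f'(x) = x^2 - 5, f''(x) = 2x
Newton update: x_{n+1} = x_n - (x_n^2 - 5)/(2*x_n)
Step 1: x_0 = 1, f'=-4, f''=2, x_1 = 3
Step 2: x_1 = 3, f'=4, f''=6, x_2 = 7/3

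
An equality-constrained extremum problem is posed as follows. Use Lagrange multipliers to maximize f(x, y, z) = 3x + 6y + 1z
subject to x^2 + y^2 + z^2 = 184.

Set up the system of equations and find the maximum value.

Lagrange conditions: 3 = 2*lambda*x, 6 = 2*lambda*y, 1 = 2*lambda*z
So x:3 = y:6 = z:1, i.e. x = 3t, y = 6t, z = 1t
Constraint: t^2*(3^2 + 6^2 + 1^2) = 184
  t^2 * 46 = 184  =>  t = sqrt(4)
Maximum = 3*3t + 6*6t + 1*1t = 46*sqrt(4) = 92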